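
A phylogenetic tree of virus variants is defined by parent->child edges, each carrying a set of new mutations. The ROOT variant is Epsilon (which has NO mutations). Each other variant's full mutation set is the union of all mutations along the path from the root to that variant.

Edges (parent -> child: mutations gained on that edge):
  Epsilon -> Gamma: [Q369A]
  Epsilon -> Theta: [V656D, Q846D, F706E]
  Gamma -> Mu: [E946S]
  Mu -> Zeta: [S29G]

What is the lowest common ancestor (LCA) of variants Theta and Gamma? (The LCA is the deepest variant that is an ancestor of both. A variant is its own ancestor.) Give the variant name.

Answer: Epsilon

Derivation:
Path from root to Theta: Epsilon -> Theta
  ancestors of Theta: {Epsilon, Theta}
Path from root to Gamma: Epsilon -> Gamma
  ancestors of Gamma: {Epsilon, Gamma}
Common ancestors: {Epsilon}
Walk up from Gamma: Gamma (not in ancestors of Theta), Epsilon (in ancestors of Theta)
Deepest common ancestor (LCA) = Epsilon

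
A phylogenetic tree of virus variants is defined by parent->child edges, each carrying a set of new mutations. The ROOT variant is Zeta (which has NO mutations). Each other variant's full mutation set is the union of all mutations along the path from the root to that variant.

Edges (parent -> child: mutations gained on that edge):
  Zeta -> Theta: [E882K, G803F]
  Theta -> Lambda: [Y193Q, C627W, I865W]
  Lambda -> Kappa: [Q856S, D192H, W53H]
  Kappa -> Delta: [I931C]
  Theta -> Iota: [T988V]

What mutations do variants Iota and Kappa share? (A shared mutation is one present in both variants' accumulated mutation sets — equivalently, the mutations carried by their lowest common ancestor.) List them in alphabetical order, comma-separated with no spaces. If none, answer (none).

Accumulating mutations along path to Iota:
  At Zeta: gained [] -> total []
  At Theta: gained ['E882K', 'G803F'] -> total ['E882K', 'G803F']
  At Iota: gained ['T988V'] -> total ['E882K', 'G803F', 'T988V']
Mutations(Iota) = ['E882K', 'G803F', 'T988V']
Accumulating mutations along path to Kappa:
  At Zeta: gained [] -> total []
  At Theta: gained ['E882K', 'G803F'] -> total ['E882K', 'G803F']
  At Lambda: gained ['Y193Q', 'C627W', 'I865W'] -> total ['C627W', 'E882K', 'G803F', 'I865W', 'Y193Q']
  At Kappa: gained ['Q856S', 'D192H', 'W53H'] -> total ['C627W', 'D192H', 'E882K', 'G803F', 'I865W', 'Q856S', 'W53H', 'Y193Q']
Mutations(Kappa) = ['C627W', 'D192H', 'E882K', 'G803F', 'I865W', 'Q856S', 'W53H', 'Y193Q']
Intersection: ['E882K', 'G803F', 'T988V'] ∩ ['C627W', 'D192H', 'E882K', 'G803F', 'I865W', 'Q856S', 'W53H', 'Y193Q'] = ['E882K', 'G803F']

Answer: E882K,G803F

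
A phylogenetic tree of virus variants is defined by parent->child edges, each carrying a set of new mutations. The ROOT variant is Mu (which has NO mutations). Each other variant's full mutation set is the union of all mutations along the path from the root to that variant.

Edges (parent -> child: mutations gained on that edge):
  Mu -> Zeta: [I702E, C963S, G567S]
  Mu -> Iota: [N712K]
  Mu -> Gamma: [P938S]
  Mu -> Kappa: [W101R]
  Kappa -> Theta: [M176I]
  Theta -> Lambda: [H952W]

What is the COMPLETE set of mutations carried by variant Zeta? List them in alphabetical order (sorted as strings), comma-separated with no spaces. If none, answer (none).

Answer: C963S,G567S,I702E

Derivation:
At Mu: gained [] -> total []
At Zeta: gained ['I702E', 'C963S', 'G567S'] -> total ['C963S', 'G567S', 'I702E']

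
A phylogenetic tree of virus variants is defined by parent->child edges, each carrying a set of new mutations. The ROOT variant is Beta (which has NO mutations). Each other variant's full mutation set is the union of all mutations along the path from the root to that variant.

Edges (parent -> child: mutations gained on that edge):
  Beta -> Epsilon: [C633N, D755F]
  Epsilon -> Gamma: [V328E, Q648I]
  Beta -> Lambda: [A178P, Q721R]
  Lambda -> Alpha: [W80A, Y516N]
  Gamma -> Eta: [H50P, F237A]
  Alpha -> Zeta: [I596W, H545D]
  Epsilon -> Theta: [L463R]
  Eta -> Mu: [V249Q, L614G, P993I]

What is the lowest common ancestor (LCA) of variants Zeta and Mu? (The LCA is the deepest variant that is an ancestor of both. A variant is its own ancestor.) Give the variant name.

Path from root to Zeta: Beta -> Lambda -> Alpha -> Zeta
  ancestors of Zeta: {Beta, Lambda, Alpha, Zeta}
Path from root to Mu: Beta -> Epsilon -> Gamma -> Eta -> Mu
  ancestors of Mu: {Beta, Epsilon, Gamma, Eta, Mu}
Common ancestors: {Beta}
Walk up from Mu: Mu (not in ancestors of Zeta), Eta (not in ancestors of Zeta), Gamma (not in ancestors of Zeta), Epsilon (not in ancestors of Zeta), Beta (in ancestors of Zeta)
Deepest common ancestor (LCA) = Beta

Answer: Beta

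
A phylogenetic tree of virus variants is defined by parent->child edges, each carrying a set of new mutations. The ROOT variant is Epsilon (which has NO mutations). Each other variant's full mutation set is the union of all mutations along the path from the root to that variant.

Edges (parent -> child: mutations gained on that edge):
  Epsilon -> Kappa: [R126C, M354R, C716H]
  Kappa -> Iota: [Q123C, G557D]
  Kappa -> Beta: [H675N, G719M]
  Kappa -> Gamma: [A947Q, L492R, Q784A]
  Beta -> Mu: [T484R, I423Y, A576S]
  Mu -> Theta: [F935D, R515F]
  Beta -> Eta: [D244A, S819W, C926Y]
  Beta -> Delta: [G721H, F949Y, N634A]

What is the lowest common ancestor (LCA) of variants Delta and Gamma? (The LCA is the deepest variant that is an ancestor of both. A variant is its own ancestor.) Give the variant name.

Answer: Kappa

Derivation:
Path from root to Delta: Epsilon -> Kappa -> Beta -> Delta
  ancestors of Delta: {Epsilon, Kappa, Beta, Delta}
Path from root to Gamma: Epsilon -> Kappa -> Gamma
  ancestors of Gamma: {Epsilon, Kappa, Gamma}
Common ancestors: {Epsilon, Kappa}
Walk up from Gamma: Gamma (not in ancestors of Delta), Kappa (in ancestors of Delta), Epsilon (in ancestors of Delta)
Deepest common ancestor (LCA) = Kappa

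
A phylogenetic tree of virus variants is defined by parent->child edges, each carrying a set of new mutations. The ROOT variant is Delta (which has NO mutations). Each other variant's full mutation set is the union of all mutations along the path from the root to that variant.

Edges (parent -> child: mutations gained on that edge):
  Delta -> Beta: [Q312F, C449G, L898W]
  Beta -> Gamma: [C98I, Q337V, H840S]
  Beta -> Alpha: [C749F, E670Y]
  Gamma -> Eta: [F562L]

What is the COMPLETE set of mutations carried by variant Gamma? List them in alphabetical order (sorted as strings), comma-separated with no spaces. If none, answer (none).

At Delta: gained [] -> total []
At Beta: gained ['Q312F', 'C449G', 'L898W'] -> total ['C449G', 'L898W', 'Q312F']
At Gamma: gained ['C98I', 'Q337V', 'H840S'] -> total ['C449G', 'C98I', 'H840S', 'L898W', 'Q312F', 'Q337V']

Answer: C449G,C98I,H840S,L898W,Q312F,Q337V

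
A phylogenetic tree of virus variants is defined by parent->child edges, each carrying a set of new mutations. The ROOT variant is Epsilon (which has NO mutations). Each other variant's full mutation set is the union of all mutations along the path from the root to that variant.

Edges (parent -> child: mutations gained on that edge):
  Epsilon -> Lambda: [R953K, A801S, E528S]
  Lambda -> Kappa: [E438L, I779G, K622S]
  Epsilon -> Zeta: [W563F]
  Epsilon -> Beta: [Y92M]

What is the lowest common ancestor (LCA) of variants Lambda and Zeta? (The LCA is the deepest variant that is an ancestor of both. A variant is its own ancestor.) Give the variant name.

Path from root to Lambda: Epsilon -> Lambda
  ancestors of Lambda: {Epsilon, Lambda}
Path from root to Zeta: Epsilon -> Zeta
  ancestors of Zeta: {Epsilon, Zeta}
Common ancestors: {Epsilon}
Walk up from Zeta: Zeta (not in ancestors of Lambda), Epsilon (in ancestors of Lambda)
Deepest common ancestor (LCA) = Epsilon

Answer: Epsilon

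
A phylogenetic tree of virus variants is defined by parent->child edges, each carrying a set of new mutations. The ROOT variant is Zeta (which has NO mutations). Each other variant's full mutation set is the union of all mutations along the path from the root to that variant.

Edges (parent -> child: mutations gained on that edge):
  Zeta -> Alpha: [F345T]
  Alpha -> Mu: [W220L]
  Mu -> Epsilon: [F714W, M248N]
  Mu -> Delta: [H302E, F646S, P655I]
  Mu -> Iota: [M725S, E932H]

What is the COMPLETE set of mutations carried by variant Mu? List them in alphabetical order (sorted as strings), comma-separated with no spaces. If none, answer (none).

At Zeta: gained [] -> total []
At Alpha: gained ['F345T'] -> total ['F345T']
At Mu: gained ['W220L'] -> total ['F345T', 'W220L']

Answer: F345T,W220L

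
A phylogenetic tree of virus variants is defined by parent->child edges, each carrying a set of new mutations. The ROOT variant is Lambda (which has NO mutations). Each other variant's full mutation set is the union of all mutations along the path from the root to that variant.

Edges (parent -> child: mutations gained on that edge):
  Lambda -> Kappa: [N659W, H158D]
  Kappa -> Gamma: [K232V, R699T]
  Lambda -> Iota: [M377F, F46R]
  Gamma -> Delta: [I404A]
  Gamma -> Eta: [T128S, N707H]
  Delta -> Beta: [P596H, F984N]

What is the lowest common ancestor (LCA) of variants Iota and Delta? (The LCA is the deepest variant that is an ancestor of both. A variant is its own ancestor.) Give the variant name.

Path from root to Iota: Lambda -> Iota
  ancestors of Iota: {Lambda, Iota}
Path from root to Delta: Lambda -> Kappa -> Gamma -> Delta
  ancestors of Delta: {Lambda, Kappa, Gamma, Delta}
Common ancestors: {Lambda}
Walk up from Delta: Delta (not in ancestors of Iota), Gamma (not in ancestors of Iota), Kappa (not in ancestors of Iota), Lambda (in ancestors of Iota)
Deepest common ancestor (LCA) = Lambda

Answer: Lambda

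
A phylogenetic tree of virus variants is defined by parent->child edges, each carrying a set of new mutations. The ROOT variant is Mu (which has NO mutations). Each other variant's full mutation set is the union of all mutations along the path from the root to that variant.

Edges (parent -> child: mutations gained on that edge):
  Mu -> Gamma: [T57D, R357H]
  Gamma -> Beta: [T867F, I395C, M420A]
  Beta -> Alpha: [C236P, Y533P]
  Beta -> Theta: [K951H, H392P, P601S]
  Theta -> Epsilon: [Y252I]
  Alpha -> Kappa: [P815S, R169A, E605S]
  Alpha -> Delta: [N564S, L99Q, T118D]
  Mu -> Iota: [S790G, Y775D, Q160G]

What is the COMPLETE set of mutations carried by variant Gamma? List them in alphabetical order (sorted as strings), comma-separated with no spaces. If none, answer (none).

At Mu: gained [] -> total []
At Gamma: gained ['T57D', 'R357H'] -> total ['R357H', 'T57D']

Answer: R357H,T57D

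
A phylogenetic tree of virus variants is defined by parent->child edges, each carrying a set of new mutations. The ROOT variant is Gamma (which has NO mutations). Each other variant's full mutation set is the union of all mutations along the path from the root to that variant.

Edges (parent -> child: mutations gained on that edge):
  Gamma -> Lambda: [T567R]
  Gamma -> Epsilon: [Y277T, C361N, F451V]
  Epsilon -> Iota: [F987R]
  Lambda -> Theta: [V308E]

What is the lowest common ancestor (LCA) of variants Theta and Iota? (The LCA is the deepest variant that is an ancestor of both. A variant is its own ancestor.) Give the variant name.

Answer: Gamma

Derivation:
Path from root to Theta: Gamma -> Lambda -> Theta
  ancestors of Theta: {Gamma, Lambda, Theta}
Path from root to Iota: Gamma -> Epsilon -> Iota
  ancestors of Iota: {Gamma, Epsilon, Iota}
Common ancestors: {Gamma}
Walk up from Iota: Iota (not in ancestors of Theta), Epsilon (not in ancestors of Theta), Gamma (in ancestors of Theta)
Deepest common ancestor (LCA) = Gamma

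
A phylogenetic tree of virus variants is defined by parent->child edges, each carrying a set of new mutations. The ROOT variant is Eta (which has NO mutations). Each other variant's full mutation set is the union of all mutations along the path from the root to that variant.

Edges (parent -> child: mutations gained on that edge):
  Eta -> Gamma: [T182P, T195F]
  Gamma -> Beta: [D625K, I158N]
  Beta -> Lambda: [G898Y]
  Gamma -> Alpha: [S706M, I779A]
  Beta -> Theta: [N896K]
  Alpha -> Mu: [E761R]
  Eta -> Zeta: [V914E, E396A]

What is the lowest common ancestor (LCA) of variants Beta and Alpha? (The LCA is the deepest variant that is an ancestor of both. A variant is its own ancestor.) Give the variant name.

Answer: Gamma

Derivation:
Path from root to Beta: Eta -> Gamma -> Beta
  ancestors of Beta: {Eta, Gamma, Beta}
Path from root to Alpha: Eta -> Gamma -> Alpha
  ancestors of Alpha: {Eta, Gamma, Alpha}
Common ancestors: {Eta, Gamma}
Walk up from Alpha: Alpha (not in ancestors of Beta), Gamma (in ancestors of Beta), Eta (in ancestors of Beta)
Deepest common ancestor (LCA) = Gamma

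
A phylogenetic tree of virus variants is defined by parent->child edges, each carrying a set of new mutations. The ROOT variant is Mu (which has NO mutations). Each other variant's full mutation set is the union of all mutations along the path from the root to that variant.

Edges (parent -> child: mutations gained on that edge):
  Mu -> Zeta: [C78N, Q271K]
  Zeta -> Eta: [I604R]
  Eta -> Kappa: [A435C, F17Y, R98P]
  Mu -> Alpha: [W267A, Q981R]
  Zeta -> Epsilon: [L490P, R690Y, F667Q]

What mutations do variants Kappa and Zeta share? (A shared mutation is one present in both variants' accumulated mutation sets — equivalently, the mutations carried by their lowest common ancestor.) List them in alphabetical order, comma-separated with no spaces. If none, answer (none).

Accumulating mutations along path to Kappa:
  At Mu: gained [] -> total []
  At Zeta: gained ['C78N', 'Q271K'] -> total ['C78N', 'Q271K']
  At Eta: gained ['I604R'] -> total ['C78N', 'I604R', 'Q271K']
  At Kappa: gained ['A435C', 'F17Y', 'R98P'] -> total ['A435C', 'C78N', 'F17Y', 'I604R', 'Q271K', 'R98P']
Mutations(Kappa) = ['A435C', 'C78N', 'F17Y', 'I604R', 'Q271K', 'R98P']
Accumulating mutations along path to Zeta:
  At Mu: gained [] -> total []
  At Zeta: gained ['C78N', 'Q271K'] -> total ['C78N', 'Q271K']
Mutations(Zeta) = ['C78N', 'Q271K']
Intersection: ['A435C', 'C78N', 'F17Y', 'I604R', 'Q271K', 'R98P'] ∩ ['C78N', 'Q271K'] = ['C78N', 'Q271K']

Answer: C78N,Q271K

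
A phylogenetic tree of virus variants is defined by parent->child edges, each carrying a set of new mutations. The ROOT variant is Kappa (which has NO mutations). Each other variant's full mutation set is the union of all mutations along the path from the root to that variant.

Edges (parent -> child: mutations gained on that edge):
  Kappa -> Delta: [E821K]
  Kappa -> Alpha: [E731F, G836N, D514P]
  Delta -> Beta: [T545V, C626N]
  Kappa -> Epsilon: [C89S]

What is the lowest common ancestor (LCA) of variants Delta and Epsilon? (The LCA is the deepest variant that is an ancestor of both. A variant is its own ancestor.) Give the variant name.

Answer: Kappa

Derivation:
Path from root to Delta: Kappa -> Delta
  ancestors of Delta: {Kappa, Delta}
Path from root to Epsilon: Kappa -> Epsilon
  ancestors of Epsilon: {Kappa, Epsilon}
Common ancestors: {Kappa}
Walk up from Epsilon: Epsilon (not in ancestors of Delta), Kappa (in ancestors of Delta)
Deepest common ancestor (LCA) = Kappa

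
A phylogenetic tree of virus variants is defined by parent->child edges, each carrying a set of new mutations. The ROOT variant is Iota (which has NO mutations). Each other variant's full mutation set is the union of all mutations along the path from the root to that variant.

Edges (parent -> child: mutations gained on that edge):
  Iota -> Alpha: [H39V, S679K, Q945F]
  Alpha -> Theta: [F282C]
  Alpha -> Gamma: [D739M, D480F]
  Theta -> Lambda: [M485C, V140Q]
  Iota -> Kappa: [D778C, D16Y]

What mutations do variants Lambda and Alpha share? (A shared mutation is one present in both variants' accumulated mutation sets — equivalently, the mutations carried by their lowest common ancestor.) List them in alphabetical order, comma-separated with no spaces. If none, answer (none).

Answer: H39V,Q945F,S679K

Derivation:
Accumulating mutations along path to Lambda:
  At Iota: gained [] -> total []
  At Alpha: gained ['H39V', 'S679K', 'Q945F'] -> total ['H39V', 'Q945F', 'S679K']
  At Theta: gained ['F282C'] -> total ['F282C', 'H39V', 'Q945F', 'S679K']
  At Lambda: gained ['M485C', 'V140Q'] -> total ['F282C', 'H39V', 'M485C', 'Q945F', 'S679K', 'V140Q']
Mutations(Lambda) = ['F282C', 'H39V', 'M485C', 'Q945F', 'S679K', 'V140Q']
Accumulating mutations along path to Alpha:
  At Iota: gained [] -> total []
  At Alpha: gained ['H39V', 'S679K', 'Q945F'] -> total ['H39V', 'Q945F', 'S679K']
Mutations(Alpha) = ['H39V', 'Q945F', 'S679K']
Intersection: ['F282C', 'H39V', 'M485C', 'Q945F', 'S679K', 'V140Q'] ∩ ['H39V', 'Q945F', 'S679K'] = ['H39V', 'Q945F', 'S679K']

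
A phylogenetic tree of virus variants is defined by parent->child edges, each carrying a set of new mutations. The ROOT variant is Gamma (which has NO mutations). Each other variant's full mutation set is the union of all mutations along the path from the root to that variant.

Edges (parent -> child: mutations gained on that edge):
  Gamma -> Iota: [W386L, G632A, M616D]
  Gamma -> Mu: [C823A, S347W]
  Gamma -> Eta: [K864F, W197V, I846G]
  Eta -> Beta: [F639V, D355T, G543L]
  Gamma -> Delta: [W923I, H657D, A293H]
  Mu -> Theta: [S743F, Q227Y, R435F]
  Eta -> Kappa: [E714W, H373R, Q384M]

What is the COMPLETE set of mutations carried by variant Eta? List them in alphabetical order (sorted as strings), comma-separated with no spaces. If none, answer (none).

At Gamma: gained [] -> total []
At Eta: gained ['K864F', 'W197V', 'I846G'] -> total ['I846G', 'K864F', 'W197V']

Answer: I846G,K864F,W197V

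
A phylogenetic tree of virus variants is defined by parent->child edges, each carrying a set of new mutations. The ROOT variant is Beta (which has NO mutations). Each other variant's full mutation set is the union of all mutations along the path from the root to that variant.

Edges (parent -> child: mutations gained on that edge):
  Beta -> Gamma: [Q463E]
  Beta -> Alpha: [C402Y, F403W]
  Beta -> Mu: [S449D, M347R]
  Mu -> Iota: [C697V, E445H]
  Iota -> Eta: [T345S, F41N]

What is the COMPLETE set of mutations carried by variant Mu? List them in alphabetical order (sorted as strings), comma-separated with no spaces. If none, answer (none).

At Beta: gained [] -> total []
At Mu: gained ['S449D', 'M347R'] -> total ['M347R', 'S449D']

Answer: M347R,S449D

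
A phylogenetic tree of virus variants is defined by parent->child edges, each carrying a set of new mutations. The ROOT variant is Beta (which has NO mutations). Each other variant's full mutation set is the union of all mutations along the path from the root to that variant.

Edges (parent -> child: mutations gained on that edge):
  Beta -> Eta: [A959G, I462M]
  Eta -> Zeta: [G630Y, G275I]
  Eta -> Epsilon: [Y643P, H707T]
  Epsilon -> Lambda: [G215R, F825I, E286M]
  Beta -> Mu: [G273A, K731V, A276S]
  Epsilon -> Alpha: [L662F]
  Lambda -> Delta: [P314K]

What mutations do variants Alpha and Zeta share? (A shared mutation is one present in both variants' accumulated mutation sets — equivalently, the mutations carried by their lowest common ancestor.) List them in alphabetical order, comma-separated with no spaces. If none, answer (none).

Answer: A959G,I462M

Derivation:
Accumulating mutations along path to Alpha:
  At Beta: gained [] -> total []
  At Eta: gained ['A959G', 'I462M'] -> total ['A959G', 'I462M']
  At Epsilon: gained ['Y643P', 'H707T'] -> total ['A959G', 'H707T', 'I462M', 'Y643P']
  At Alpha: gained ['L662F'] -> total ['A959G', 'H707T', 'I462M', 'L662F', 'Y643P']
Mutations(Alpha) = ['A959G', 'H707T', 'I462M', 'L662F', 'Y643P']
Accumulating mutations along path to Zeta:
  At Beta: gained [] -> total []
  At Eta: gained ['A959G', 'I462M'] -> total ['A959G', 'I462M']
  At Zeta: gained ['G630Y', 'G275I'] -> total ['A959G', 'G275I', 'G630Y', 'I462M']
Mutations(Zeta) = ['A959G', 'G275I', 'G630Y', 'I462M']
Intersection: ['A959G', 'H707T', 'I462M', 'L662F', 'Y643P'] ∩ ['A959G', 'G275I', 'G630Y', 'I462M'] = ['A959G', 'I462M']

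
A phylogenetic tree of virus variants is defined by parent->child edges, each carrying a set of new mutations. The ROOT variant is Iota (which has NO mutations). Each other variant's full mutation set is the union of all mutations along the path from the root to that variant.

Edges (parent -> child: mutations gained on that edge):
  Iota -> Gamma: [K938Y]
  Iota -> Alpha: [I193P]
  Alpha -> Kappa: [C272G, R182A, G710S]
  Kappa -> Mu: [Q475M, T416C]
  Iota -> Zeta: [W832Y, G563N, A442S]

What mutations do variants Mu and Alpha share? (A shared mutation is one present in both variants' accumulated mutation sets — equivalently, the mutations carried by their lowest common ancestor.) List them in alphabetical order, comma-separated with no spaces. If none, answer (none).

Accumulating mutations along path to Mu:
  At Iota: gained [] -> total []
  At Alpha: gained ['I193P'] -> total ['I193P']
  At Kappa: gained ['C272G', 'R182A', 'G710S'] -> total ['C272G', 'G710S', 'I193P', 'R182A']
  At Mu: gained ['Q475M', 'T416C'] -> total ['C272G', 'G710S', 'I193P', 'Q475M', 'R182A', 'T416C']
Mutations(Mu) = ['C272G', 'G710S', 'I193P', 'Q475M', 'R182A', 'T416C']
Accumulating mutations along path to Alpha:
  At Iota: gained [] -> total []
  At Alpha: gained ['I193P'] -> total ['I193P']
Mutations(Alpha) = ['I193P']
Intersection: ['C272G', 'G710S', 'I193P', 'Q475M', 'R182A', 'T416C'] ∩ ['I193P'] = ['I193P']

Answer: I193P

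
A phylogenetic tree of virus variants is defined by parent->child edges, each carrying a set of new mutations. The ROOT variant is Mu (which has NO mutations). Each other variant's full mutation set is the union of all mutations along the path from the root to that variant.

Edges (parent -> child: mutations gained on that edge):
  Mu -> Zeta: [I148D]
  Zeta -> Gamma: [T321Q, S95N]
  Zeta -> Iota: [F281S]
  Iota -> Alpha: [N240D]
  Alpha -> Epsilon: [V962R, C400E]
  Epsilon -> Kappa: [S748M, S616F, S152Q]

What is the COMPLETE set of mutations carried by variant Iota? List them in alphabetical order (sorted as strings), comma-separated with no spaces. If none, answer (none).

At Mu: gained [] -> total []
At Zeta: gained ['I148D'] -> total ['I148D']
At Iota: gained ['F281S'] -> total ['F281S', 'I148D']

Answer: F281S,I148D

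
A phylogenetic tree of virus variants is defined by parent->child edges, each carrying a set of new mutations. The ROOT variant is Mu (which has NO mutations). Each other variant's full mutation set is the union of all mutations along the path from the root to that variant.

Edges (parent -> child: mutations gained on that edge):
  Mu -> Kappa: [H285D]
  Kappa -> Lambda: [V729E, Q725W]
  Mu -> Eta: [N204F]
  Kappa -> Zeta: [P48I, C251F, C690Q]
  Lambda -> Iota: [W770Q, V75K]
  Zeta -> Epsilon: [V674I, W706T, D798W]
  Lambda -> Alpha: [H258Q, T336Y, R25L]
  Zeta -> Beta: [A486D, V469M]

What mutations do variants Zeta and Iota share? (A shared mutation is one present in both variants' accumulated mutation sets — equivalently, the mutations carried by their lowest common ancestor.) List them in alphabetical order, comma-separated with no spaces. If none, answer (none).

Answer: H285D

Derivation:
Accumulating mutations along path to Zeta:
  At Mu: gained [] -> total []
  At Kappa: gained ['H285D'] -> total ['H285D']
  At Zeta: gained ['P48I', 'C251F', 'C690Q'] -> total ['C251F', 'C690Q', 'H285D', 'P48I']
Mutations(Zeta) = ['C251F', 'C690Q', 'H285D', 'P48I']
Accumulating mutations along path to Iota:
  At Mu: gained [] -> total []
  At Kappa: gained ['H285D'] -> total ['H285D']
  At Lambda: gained ['V729E', 'Q725W'] -> total ['H285D', 'Q725W', 'V729E']
  At Iota: gained ['W770Q', 'V75K'] -> total ['H285D', 'Q725W', 'V729E', 'V75K', 'W770Q']
Mutations(Iota) = ['H285D', 'Q725W', 'V729E', 'V75K', 'W770Q']
Intersection: ['C251F', 'C690Q', 'H285D', 'P48I'] ∩ ['H285D', 'Q725W', 'V729E', 'V75K', 'W770Q'] = ['H285D']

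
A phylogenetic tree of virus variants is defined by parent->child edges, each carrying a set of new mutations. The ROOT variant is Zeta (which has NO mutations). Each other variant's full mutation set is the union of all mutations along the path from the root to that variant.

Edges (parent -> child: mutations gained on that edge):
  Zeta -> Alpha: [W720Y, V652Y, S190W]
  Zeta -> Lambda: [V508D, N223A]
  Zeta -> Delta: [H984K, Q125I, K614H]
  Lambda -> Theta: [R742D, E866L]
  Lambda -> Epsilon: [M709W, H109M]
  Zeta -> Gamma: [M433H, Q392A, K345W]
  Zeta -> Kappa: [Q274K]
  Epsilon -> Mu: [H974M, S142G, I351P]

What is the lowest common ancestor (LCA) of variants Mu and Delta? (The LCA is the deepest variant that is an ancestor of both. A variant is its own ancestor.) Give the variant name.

Answer: Zeta

Derivation:
Path from root to Mu: Zeta -> Lambda -> Epsilon -> Mu
  ancestors of Mu: {Zeta, Lambda, Epsilon, Mu}
Path from root to Delta: Zeta -> Delta
  ancestors of Delta: {Zeta, Delta}
Common ancestors: {Zeta}
Walk up from Delta: Delta (not in ancestors of Mu), Zeta (in ancestors of Mu)
Deepest common ancestor (LCA) = Zeta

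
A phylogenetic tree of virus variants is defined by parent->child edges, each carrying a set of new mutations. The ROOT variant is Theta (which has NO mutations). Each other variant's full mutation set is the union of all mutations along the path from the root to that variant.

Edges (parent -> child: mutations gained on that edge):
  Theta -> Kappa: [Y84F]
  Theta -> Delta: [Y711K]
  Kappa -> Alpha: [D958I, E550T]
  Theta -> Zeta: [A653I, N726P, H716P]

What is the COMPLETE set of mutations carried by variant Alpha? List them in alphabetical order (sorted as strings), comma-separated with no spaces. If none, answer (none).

Answer: D958I,E550T,Y84F

Derivation:
At Theta: gained [] -> total []
At Kappa: gained ['Y84F'] -> total ['Y84F']
At Alpha: gained ['D958I', 'E550T'] -> total ['D958I', 'E550T', 'Y84F']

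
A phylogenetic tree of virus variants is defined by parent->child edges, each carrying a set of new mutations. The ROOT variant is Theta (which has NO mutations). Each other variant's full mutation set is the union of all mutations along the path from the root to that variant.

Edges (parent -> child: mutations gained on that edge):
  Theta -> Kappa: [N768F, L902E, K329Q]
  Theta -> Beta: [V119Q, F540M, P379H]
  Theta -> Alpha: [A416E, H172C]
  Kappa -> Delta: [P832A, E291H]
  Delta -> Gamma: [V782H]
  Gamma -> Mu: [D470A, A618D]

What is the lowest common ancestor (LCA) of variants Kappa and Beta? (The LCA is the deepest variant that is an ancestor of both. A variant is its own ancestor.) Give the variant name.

Path from root to Kappa: Theta -> Kappa
  ancestors of Kappa: {Theta, Kappa}
Path from root to Beta: Theta -> Beta
  ancestors of Beta: {Theta, Beta}
Common ancestors: {Theta}
Walk up from Beta: Beta (not in ancestors of Kappa), Theta (in ancestors of Kappa)
Deepest common ancestor (LCA) = Theta

Answer: Theta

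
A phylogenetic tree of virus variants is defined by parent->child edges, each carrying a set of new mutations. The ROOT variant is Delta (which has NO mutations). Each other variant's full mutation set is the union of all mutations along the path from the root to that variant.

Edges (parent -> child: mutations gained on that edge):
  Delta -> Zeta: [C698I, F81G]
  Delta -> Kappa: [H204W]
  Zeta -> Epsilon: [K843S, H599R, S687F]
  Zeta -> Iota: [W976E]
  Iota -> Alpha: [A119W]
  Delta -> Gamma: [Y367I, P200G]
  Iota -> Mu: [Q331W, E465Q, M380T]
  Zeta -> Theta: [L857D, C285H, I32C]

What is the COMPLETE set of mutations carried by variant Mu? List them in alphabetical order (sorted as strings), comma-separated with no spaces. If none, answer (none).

Answer: C698I,E465Q,F81G,M380T,Q331W,W976E

Derivation:
At Delta: gained [] -> total []
At Zeta: gained ['C698I', 'F81G'] -> total ['C698I', 'F81G']
At Iota: gained ['W976E'] -> total ['C698I', 'F81G', 'W976E']
At Mu: gained ['Q331W', 'E465Q', 'M380T'] -> total ['C698I', 'E465Q', 'F81G', 'M380T', 'Q331W', 'W976E']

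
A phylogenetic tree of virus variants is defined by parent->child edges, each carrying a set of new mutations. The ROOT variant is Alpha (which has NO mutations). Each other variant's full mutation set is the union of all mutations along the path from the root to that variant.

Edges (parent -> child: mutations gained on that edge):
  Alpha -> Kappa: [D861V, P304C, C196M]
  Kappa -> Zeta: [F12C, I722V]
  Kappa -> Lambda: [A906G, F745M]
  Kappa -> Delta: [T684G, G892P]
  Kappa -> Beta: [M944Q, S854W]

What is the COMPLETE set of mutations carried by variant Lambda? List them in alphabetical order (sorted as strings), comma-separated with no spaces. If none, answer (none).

At Alpha: gained [] -> total []
At Kappa: gained ['D861V', 'P304C', 'C196M'] -> total ['C196M', 'D861V', 'P304C']
At Lambda: gained ['A906G', 'F745M'] -> total ['A906G', 'C196M', 'D861V', 'F745M', 'P304C']

Answer: A906G,C196M,D861V,F745M,P304C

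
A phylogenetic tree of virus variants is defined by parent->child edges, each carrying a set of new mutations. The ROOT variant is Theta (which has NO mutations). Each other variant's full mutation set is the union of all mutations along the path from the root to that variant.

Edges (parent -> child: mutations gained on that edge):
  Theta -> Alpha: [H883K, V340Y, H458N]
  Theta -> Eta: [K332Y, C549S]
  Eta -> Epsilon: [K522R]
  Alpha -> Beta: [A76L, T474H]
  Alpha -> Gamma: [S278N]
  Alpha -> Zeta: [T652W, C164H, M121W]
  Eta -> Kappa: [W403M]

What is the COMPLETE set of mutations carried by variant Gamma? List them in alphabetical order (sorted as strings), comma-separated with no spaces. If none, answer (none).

At Theta: gained [] -> total []
At Alpha: gained ['H883K', 'V340Y', 'H458N'] -> total ['H458N', 'H883K', 'V340Y']
At Gamma: gained ['S278N'] -> total ['H458N', 'H883K', 'S278N', 'V340Y']

Answer: H458N,H883K,S278N,V340Y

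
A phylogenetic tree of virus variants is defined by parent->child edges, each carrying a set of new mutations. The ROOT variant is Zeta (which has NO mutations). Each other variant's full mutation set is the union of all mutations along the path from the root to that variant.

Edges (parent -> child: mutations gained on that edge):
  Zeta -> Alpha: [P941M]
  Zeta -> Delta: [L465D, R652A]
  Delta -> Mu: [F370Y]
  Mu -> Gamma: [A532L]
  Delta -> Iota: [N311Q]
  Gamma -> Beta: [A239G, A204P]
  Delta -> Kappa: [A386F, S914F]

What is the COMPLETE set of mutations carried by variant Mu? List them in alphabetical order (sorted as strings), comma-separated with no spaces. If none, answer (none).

Answer: F370Y,L465D,R652A

Derivation:
At Zeta: gained [] -> total []
At Delta: gained ['L465D', 'R652A'] -> total ['L465D', 'R652A']
At Mu: gained ['F370Y'] -> total ['F370Y', 'L465D', 'R652A']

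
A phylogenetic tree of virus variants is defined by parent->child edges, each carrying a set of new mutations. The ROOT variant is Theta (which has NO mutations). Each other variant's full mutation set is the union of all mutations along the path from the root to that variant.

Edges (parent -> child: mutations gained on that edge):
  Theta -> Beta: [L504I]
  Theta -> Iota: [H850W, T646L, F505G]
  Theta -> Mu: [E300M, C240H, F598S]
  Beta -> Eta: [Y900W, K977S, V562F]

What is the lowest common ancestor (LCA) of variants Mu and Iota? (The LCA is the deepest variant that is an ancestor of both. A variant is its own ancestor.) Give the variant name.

Answer: Theta

Derivation:
Path from root to Mu: Theta -> Mu
  ancestors of Mu: {Theta, Mu}
Path from root to Iota: Theta -> Iota
  ancestors of Iota: {Theta, Iota}
Common ancestors: {Theta}
Walk up from Iota: Iota (not in ancestors of Mu), Theta (in ancestors of Mu)
Deepest common ancestor (LCA) = Theta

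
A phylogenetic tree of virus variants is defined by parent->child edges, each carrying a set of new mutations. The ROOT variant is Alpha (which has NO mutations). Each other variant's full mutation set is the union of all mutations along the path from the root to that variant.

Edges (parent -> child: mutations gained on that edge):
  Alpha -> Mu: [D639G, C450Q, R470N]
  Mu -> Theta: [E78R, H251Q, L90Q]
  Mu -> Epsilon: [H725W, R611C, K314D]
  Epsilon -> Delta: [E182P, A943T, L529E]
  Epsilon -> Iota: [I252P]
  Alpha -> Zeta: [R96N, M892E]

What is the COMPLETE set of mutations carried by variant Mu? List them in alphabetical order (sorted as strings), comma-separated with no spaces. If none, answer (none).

Answer: C450Q,D639G,R470N

Derivation:
At Alpha: gained [] -> total []
At Mu: gained ['D639G', 'C450Q', 'R470N'] -> total ['C450Q', 'D639G', 'R470N']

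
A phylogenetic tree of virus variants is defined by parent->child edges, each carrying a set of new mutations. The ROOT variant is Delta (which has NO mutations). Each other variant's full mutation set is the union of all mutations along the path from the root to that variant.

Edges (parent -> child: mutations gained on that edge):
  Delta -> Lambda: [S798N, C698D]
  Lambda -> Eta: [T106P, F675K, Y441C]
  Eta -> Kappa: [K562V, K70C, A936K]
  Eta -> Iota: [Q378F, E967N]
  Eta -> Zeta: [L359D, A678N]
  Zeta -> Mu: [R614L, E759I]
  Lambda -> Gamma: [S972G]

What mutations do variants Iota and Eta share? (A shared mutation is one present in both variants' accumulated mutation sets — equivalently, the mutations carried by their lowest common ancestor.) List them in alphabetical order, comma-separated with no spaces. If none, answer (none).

Accumulating mutations along path to Iota:
  At Delta: gained [] -> total []
  At Lambda: gained ['S798N', 'C698D'] -> total ['C698D', 'S798N']
  At Eta: gained ['T106P', 'F675K', 'Y441C'] -> total ['C698D', 'F675K', 'S798N', 'T106P', 'Y441C']
  At Iota: gained ['Q378F', 'E967N'] -> total ['C698D', 'E967N', 'F675K', 'Q378F', 'S798N', 'T106P', 'Y441C']
Mutations(Iota) = ['C698D', 'E967N', 'F675K', 'Q378F', 'S798N', 'T106P', 'Y441C']
Accumulating mutations along path to Eta:
  At Delta: gained [] -> total []
  At Lambda: gained ['S798N', 'C698D'] -> total ['C698D', 'S798N']
  At Eta: gained ['T106P', 'F675K', 'Y441C'] -> total ['C698D', 'F675K', 'S798N', 'T106P', 'Y441C']
Mutations(Eta) = ['C698D', 'F675K', 'S798N', 'T106P', 'Y441C']
Intersection: ['C698D', 'E967N', 'F675K', 'Q378F', 'S798N', 'T106P', 'Y441C'] ∩ ['C698D', 'F675K', 'S798N', 'T106P', 'Y441C'] = ['C698D', 'F675K', 'S798N', 'T106P', 'Y441C']

Answer: C698D,F675K,S798N,T106P,Y441C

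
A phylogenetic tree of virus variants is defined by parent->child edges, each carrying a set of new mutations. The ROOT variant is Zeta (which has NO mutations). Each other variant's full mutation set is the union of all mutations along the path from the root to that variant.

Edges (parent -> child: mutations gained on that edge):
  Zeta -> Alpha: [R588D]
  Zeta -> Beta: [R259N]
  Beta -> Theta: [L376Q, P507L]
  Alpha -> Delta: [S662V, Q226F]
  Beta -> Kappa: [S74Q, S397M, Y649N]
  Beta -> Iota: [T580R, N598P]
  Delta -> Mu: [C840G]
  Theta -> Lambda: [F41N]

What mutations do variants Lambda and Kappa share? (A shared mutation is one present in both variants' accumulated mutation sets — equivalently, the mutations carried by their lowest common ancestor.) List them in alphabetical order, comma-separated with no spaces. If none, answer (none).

Accumulating mutations along path to Lambda:
  At Zeta: gained [] -> total []
  At Beta: gained ['R259N'] -> total ['R259N']
  At Theta: gained ['L376Q', 'P507L'] -> total ['L376Q', 'P507L', 'R259N']
  At Lambda: gained ['F41N'] -> total ['F41N', 'L376Q', 'P507L', 'R259N']
Mutations(Lambda) = ['F41N', 'L376Q', 'P507L', 'R259N']
Accumulating mutations along path to Kappa:
  At Zeta: gained [] -> total []
  At Beta: gained ['R259N'] -> total ['R259N']
  At Kappa: gained ['S74Q', 'S397M', 'Y649N'] -> total ['R259N', 'S397M', 'S74Q', 'Y649N']
Mutations(Kappa) = ['R259N', 'S397M', 'S74Q', 'Y649N']
Intersection: ['F41N', 'L376Q', 'P507L', 'R259N'] ∩ ['R259N', 'S397M', 'S74Q', 'Y649N'] = ['R259N']

Answer: R259N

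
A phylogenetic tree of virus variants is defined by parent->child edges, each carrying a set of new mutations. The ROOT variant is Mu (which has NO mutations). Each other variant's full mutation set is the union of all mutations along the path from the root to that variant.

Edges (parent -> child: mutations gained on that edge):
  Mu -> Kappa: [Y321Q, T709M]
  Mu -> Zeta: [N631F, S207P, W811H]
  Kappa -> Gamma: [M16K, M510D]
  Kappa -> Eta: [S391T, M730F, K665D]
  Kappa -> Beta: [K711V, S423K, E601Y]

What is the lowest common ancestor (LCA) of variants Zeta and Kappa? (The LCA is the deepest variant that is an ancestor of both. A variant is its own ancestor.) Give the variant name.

Answer: Mu

Derivation:
Path from root to Zeta: Mu -> Zeta
  ancestors of Zeta: {Mu, Zeta}
Path from root to Kappa: Mu -> Kappa
  ancestors of Kappa: {Mu, Kappa}
Common ancestors: {Mu}
Walk up from Kappa: Kappa (not in ancestors of Zeta), Mu (in ancestors of Zeta)
Deepest common ancestor (LCA) = Mu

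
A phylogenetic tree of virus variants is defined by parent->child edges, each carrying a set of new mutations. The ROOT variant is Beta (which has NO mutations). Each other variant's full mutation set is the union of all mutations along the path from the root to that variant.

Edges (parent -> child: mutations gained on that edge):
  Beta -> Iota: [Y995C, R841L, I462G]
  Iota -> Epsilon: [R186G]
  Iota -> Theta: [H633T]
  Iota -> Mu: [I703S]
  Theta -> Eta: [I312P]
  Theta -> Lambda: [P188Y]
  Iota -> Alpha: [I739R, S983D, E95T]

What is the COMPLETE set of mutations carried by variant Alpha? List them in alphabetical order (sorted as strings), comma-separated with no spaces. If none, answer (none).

Answer: E95T,I462G,I739R,R841L,S983D,Y995C

Derivation:
At Beta: gained [] -> total []
At Iota: gained ['Y995C', 'R841L', 'I462G'] -> total ['I462G', 'R841L', 'Y995C']
At Alpha: gained ['I739R', 'S983D', 'E95T'] -> total ['E95T', 'I462G', 'I739R', 'R841L', 'S983D', 'Y995C']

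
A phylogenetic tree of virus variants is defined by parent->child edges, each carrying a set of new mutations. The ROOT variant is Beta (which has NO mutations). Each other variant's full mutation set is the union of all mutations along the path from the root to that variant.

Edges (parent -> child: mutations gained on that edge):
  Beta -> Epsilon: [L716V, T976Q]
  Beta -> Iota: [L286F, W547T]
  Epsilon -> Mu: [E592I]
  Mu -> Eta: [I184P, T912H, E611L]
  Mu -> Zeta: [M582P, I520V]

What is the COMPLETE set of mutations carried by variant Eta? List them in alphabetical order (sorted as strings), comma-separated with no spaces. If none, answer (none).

At Beta: gained [] -> total []
At Epsilon: gained ['L716V', 'T976Q'] -> total ['L716V', 'T976Q']
At Mu: gained ['E592I'] -> total ['E592I', 'L716V', 'T976Q']
At Eta: gained ['I184P', 'T912H', 'E611L'] -> total ['E592I', 'E611L', 'I184P', 'L716V', 'T912H', 'T976Q']

Answer: E592I,E611L,I184P,L716V,T912H,T976Q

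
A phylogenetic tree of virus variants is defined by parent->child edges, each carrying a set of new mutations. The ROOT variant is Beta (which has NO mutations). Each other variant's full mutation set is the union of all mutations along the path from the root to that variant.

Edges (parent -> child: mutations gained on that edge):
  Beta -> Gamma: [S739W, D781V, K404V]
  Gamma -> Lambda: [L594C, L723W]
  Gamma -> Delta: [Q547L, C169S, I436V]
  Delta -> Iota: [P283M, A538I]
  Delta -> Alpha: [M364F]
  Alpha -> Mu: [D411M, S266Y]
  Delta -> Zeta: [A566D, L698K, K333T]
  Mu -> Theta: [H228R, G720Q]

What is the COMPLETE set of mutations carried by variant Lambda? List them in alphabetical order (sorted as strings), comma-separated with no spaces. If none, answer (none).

Answer: D781V,K404V,L594C,L723W,S739W

Derivation:
At Beta: gained [] -> total []
At Gamma: gained ['S739W', 'D781V', 'K404V'] -> total ['D781V', 'K404V', 'S739W']
At Lambda: gained ['L594C', 'L723W'] -> total ['D781V', 'K404V', 'L594C', 'L723W', 'S739W']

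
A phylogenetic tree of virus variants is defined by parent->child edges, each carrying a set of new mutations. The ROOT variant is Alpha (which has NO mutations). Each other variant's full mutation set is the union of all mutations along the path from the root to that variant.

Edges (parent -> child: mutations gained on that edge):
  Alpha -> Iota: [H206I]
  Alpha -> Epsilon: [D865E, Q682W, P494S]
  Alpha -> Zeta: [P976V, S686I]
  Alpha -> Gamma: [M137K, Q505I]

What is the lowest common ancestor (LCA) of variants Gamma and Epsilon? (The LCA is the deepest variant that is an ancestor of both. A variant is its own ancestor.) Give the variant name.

Answer: Alpha

Derivation:
Path from root to Gamma: Alpha -> Gamma
  ancestors of Gamma: {Alpha, Gamma}
Path from root to Epsilon: Alpha -> Epsilon
  ancestors of Epsilon: {Alpha, Epsilon}
Common ancestors: {Alpha}
Walk up from Epsilon: Epsilon (not in ancestors of Gamma), Alpha (in ancestors of Gamma)
Deepest common ancestor (LCA) = Alpha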